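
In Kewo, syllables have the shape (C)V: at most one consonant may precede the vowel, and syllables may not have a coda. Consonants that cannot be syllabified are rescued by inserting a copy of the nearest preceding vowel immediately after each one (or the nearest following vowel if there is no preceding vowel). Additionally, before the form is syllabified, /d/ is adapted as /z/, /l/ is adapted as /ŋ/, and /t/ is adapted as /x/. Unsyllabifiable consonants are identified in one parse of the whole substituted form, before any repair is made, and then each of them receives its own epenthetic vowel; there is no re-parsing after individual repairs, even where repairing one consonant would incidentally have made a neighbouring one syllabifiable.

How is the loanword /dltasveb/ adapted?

zaŋaxasavebe

Substitution: /d/ → /z/, /l/ → /ŋ/, /t/ → /x/, giving /zŋxasveb/.
Under (C)V, the unsyllabifiable consonants are /z/, /ŋ/, /s/, /b/ (no codas are permitted; onsets are limited to one consonant).
Inserting the epenthetic vowel yields /z/ → /za/, /ŋ/ → /ŋa/, /s/ → /sa/, /b/ → /be/.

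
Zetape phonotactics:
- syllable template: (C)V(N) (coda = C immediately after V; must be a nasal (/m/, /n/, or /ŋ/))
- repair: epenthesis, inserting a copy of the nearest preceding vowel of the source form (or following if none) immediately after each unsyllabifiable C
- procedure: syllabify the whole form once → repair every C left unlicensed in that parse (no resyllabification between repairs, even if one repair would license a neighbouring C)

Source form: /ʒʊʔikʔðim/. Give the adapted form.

Syllabifying with onset maximization leaves /k/, /ʔ/ stranded (only a nasal (/m/, /n/, or /ŋ/) is licensed in coda position; onsets are limited to one consonant).
Epenthesis after each stranded consonant: /k/ → /ki/, /ʔ/ → /ʔi/.

ʒʊʔikiʔiðim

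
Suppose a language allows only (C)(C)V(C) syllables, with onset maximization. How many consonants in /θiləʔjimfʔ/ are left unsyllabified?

2

The consonants /f/, /ʔ/ cannot be parsed into a legal (C)(C)V(C) syllable (at most one coda consonant is licensed; onsets may contain at most 2 consonants).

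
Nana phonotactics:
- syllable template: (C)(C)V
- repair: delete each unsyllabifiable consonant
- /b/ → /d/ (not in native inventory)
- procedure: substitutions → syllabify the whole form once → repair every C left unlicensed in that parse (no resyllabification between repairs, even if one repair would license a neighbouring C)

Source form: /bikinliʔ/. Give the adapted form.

Substitution: /b/ → /d/, giving /dikinliʔ/.
Syllabifying with onset maximization leaves /ʔ/ stranded (no codas are permitted; onsets may contain at most 2 consonants).
Deleting the stranded consonants removes /ʔ/.

dikinli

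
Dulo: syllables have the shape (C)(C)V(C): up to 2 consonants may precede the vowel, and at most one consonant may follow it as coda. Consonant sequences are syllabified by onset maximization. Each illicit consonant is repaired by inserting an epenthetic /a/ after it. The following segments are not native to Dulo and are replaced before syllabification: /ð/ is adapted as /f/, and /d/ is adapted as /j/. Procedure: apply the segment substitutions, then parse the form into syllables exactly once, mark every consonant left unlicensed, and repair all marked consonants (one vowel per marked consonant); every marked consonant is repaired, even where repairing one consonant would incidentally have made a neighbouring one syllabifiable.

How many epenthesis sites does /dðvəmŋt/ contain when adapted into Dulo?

3

After substitution the input is /jfvəmŋt/.
The unsyllabifiable consonants are /j/, /ŋ/, /t/; each receives one epenthetic vowel.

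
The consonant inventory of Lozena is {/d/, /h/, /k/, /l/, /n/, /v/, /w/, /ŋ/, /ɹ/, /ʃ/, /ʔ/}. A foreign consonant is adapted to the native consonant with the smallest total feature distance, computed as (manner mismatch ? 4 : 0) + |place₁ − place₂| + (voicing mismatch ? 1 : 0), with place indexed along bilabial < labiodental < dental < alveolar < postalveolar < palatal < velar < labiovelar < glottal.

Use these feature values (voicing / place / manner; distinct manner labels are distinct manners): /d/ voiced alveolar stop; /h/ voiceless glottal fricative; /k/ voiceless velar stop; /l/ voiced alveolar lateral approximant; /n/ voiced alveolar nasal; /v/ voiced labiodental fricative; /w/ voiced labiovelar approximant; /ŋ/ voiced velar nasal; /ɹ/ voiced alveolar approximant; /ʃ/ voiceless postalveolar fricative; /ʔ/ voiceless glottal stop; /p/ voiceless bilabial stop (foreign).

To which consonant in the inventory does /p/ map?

/d/ is closest: same manner (stop), place distance 3 (bilabial→alveolar), voicing differs (+1); total 4. Next closest is /k/ at distance 6.

d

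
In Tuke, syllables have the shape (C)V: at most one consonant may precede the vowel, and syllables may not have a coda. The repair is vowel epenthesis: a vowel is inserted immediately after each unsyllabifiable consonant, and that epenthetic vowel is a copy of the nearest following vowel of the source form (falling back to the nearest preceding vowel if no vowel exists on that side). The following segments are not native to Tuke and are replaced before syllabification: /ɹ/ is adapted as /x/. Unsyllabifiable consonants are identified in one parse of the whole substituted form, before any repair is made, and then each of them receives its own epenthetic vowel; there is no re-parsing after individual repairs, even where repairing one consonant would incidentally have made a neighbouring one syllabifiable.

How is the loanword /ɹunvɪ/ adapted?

xunɪvɪ

Substitution: /ɹ/ → /x/, giving /xunvɪ/.
Under (C)V, the unsyllabifiable consonants are /n/ (no codas are permitted; onsets are limited to one consonant).
Inserting the epenthetic vowel yields /n/ → /nɪ/.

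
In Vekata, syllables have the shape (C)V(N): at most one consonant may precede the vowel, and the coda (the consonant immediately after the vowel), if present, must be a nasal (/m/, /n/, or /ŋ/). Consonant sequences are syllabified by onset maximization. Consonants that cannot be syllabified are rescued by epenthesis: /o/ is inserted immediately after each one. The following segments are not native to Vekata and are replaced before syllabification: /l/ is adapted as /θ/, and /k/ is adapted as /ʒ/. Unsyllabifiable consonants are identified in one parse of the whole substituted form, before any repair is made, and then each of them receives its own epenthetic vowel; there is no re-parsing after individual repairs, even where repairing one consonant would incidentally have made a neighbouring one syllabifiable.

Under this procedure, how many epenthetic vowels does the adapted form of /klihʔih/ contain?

3

After substitution the input is /ʒθihʔih/.
The unsyllabifiable consonants are /ʒ/, /h/, /h/; each receives one epenthetic vowel.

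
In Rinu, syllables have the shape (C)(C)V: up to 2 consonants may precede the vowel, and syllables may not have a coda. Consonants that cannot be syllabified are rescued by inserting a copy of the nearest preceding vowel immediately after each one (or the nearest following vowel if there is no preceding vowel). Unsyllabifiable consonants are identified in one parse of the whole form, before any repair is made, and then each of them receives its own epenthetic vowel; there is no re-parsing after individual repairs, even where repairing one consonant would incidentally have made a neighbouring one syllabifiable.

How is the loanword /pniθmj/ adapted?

Under (C)(C)V, the unsyllabifiable consonants are /θ/, /m/, /j/ (no codas are permitted; onsets may contain at most 2 consonants).
Epenthesis after each stranded consonant: /θ/ → /θi/, /m/ → /mi/, /j/ → /ji/.

pniθimiji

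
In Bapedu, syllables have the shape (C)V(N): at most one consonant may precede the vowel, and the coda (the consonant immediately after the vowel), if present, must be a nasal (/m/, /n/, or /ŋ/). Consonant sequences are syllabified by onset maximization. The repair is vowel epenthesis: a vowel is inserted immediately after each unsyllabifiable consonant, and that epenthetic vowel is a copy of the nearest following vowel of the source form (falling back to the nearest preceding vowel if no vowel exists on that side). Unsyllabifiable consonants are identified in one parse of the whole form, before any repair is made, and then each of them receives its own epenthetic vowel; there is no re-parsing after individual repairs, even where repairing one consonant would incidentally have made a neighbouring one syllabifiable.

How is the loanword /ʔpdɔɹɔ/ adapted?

ʔɔpɔdɔɹɔ

Syllabifying with onset maximization leaves /ʔ/, /p/ stranded (only a nasal (/m/, /n/, or /ŋ/) is licensed in coda position; onsets are limited to one consonant).
Inserting the epenthetic vowel yields /ʔ/ → /ʔɔ/, /p/ → /pɔ/.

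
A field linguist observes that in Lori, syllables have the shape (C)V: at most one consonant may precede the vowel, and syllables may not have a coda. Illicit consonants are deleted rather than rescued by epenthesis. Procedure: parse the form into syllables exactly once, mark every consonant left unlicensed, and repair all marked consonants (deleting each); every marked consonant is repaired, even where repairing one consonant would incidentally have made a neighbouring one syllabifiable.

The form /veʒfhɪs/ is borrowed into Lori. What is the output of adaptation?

The consonants /ʒ/, /f/, /s/ cannot be parsed into a legal (C)V syllable (no codas are permitted; onsets are limited to one consonant).
Deleting the stranded consonants removes /ʒ/, /f/, /s/.

vehɪ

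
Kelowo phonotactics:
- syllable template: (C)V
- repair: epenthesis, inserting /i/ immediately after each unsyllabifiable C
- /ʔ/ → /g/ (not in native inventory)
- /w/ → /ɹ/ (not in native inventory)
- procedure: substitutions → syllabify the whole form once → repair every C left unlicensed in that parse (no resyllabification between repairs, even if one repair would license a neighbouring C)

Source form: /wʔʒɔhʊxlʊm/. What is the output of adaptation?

ɹigiʒɔhʊxilʊmi

Substitution: /w/ → /ɹ/, /ʔ/ → /g/, giving /ɹgʒɔhʊxlʊm/.
The consonants /ɹ/, /g/, /x/, /m/ cannot be parsed into a legal (C)V syllable (no codas are permitted; onsets are limited to one consonant).
Epenthesis after each stranded consonant: /ɹ/ → /ɹi/, /g/ → /gi/, /x/ → /xi/, /m/ → /mi/.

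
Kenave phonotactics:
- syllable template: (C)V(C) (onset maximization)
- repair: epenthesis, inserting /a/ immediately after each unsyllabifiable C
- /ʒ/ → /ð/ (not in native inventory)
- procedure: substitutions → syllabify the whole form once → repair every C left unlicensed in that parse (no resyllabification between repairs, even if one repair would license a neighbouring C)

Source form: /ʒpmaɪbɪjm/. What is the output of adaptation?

ðapamaɪbɪjma

Substitution: /ʒ/ → /ð/, giving /ðpmaɪbɪjm/.
Under (C)V(C), the unsyllabifiable consonants are /ð/, /p/, /m/ (at most one coda consonant is licensed; onsets are limited to one consonant).
Epenthesis after each stranded consonant: /ð/ → /ða/, /p/ → /pa/, /m/ → /ma/.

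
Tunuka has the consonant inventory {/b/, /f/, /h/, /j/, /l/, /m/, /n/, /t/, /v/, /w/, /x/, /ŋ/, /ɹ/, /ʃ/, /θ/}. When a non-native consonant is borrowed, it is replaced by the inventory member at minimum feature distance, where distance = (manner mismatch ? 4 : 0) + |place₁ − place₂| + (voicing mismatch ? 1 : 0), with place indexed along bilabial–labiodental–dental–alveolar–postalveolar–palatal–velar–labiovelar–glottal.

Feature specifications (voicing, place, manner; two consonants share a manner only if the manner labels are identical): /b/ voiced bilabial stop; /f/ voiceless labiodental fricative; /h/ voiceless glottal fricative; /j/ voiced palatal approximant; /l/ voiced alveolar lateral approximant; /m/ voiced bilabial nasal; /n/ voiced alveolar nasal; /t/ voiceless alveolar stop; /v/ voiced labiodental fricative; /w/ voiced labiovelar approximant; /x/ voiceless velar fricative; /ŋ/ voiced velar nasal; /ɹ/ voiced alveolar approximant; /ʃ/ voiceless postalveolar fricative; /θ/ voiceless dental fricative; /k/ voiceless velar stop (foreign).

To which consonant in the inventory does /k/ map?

t

/t/ is closest: same manner (stop), place distance 3 (velar→alveolar), same voicing; total 3. Next closest is /x/ at distance 4.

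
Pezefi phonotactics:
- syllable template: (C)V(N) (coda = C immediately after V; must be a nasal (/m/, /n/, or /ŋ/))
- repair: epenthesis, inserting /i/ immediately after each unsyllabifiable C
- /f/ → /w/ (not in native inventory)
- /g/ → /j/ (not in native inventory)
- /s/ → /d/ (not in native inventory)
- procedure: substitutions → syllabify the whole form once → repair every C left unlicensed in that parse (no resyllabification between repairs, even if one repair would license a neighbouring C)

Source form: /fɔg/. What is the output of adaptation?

wɔji

Substitution: /f/ → /w/, /g/ → /j/, giving /wɔj/.
Syllabifying with onset maximization leaves /j/ stranded (only a nasal (/m/, /n/, or /ŋ/) is licensed in coda position; onsets are limited to one consonant).
Epenthesis after each stranded consonant: /j/ → /ji/.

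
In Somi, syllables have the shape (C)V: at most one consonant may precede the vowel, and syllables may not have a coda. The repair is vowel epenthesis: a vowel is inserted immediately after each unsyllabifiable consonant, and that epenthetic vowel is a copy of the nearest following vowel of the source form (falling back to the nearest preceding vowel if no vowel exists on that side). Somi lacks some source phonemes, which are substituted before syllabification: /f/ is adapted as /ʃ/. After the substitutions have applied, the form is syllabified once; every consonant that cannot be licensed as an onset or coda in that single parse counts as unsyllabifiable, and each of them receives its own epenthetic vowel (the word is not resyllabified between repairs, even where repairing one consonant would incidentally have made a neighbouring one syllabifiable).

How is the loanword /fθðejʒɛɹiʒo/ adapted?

ʃeθeðejɛʒɛɹiʒo

Substitution: /f/ → /ʃ/, giving /ʃθðejʒɛɹiʒo/.
The consonants /ʃ/, /θ/, /j/ cannot be parsed into a legal (C)V syllable (no codas are permitted; onsets are limited to one consonant).
Inserting the epenthetic vowel yields /ʃ/ → /ʃe/, /θ/ → /θe/, /j/ → /jɛ/.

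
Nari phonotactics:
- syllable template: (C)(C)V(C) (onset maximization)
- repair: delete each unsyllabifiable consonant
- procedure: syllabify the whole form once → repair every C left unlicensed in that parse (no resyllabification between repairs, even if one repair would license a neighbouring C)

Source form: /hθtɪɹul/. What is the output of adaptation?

Syllabifying with onset maximization leaves /h/ stranded (at most one coda consonant is licensed; onsets may contain at most 2 consonants).
Deleting the stranded consonants removes /h/.

θtɪɹul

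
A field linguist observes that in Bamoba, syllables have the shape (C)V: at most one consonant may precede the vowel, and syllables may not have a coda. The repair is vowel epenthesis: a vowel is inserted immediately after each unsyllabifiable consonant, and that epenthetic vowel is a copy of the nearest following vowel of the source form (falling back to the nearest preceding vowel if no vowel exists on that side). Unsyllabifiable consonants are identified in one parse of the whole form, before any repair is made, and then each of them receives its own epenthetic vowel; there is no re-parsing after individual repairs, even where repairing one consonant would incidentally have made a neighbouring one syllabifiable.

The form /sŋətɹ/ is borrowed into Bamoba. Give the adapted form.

Under (C)V, the unsyllabifiable consonants are /s/, /t/, /ɹ/ (no codas are permitted; onsets are limited to one consonant).
Epenthesis after each stranded consonant: /s/ → /sə/, /t/ → /tə/, /ɹ/ → /ɹə/.

səŋətəɹə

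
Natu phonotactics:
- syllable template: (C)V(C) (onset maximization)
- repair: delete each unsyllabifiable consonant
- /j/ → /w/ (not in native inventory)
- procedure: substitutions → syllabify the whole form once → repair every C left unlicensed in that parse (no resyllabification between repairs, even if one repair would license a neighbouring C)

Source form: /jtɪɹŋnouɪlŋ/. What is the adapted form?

tɪɹnouɪl

Substitution: /j/ → /w/, giving /wtɪɹŋnouɪlŋ/.
Syllabifying with onset maximization leaves /w/, /ŋ/, /ŋ/ stranded (at most one coda consonant is licensed; onsets are limited to one consonant).
Deletion applies to /w/, /ŋ/, /ŋ/.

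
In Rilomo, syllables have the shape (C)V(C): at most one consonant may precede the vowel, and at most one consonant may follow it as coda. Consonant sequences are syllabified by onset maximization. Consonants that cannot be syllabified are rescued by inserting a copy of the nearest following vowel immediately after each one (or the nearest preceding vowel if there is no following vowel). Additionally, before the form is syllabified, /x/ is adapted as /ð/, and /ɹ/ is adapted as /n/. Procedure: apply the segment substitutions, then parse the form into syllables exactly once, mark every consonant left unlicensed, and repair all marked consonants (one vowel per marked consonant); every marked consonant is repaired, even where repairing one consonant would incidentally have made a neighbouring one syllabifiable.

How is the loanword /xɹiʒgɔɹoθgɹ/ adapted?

Substitution: /x/ → /ð/, /ɹ/ → /n/, giving /ðniʒgɔnoθgn/.
Syllabifying with onset maximization leaves /ð/, /g/, /n/ stranded (at most one coda consonant is licensed; onsets are limited to one consonant).
Inserting the epenthetic vowel yields /ð/ → /ði/, /g/ → /go/, /n/ → /no/.

ðiniʒgɔnoθgono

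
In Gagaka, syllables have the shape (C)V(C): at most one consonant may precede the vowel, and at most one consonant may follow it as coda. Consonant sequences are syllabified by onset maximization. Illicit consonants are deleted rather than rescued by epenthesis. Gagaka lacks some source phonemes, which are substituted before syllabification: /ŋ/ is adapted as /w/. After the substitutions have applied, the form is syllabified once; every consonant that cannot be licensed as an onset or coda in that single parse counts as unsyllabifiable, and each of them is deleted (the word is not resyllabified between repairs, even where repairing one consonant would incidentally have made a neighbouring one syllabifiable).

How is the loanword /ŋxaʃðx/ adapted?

Substitution: /ŋ/ → /w/, giving /wxaʃðx/.
The consonants /w/, /ð/, /x/ cannot be parsed into a legal (C)V(C) syllable (at most one coda consonant is licensed; onsets are limited to one consonant).
Deleting the stranded consonants removes /w/, /ð/, /x/.

xaʃ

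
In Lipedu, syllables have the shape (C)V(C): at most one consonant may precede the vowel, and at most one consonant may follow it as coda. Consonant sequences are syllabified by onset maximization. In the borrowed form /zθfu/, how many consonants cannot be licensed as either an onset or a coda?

2

The consonants /z/, /θ/ cannot be parsed into a legal (C)V(C) syllable (at most one coda consonant is licensed; onsets are limited to one consonant).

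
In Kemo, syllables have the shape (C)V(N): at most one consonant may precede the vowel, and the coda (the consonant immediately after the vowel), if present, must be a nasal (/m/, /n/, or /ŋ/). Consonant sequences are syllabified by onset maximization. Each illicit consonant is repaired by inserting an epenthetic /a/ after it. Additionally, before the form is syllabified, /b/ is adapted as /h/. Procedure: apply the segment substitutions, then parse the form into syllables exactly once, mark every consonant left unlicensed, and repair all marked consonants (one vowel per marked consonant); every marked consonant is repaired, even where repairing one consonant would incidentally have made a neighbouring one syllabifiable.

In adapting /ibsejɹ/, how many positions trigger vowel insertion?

After substitution the input is /ihsejɹ/.
The unsyllabifiable consonants are /h/, /j/, /ɹ/; each receives one epenthetic vowel.

3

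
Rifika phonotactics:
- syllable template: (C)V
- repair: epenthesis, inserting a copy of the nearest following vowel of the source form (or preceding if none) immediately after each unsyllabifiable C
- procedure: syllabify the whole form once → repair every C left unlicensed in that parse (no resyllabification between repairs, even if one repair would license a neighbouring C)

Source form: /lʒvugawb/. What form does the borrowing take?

luʒuvugawaba

Under (C)V, the unsyllabifiable consonants are /l/, /ʒ/, /w/, /b/ (no codas are permitted; onsets are limited to one consonant).
Each unlicensed consonant becomes the onset of a new syllable: /l/ → /lu/, /ʒ/ → /ʒu/, /w/ → /wa/, /b/ → /ba/.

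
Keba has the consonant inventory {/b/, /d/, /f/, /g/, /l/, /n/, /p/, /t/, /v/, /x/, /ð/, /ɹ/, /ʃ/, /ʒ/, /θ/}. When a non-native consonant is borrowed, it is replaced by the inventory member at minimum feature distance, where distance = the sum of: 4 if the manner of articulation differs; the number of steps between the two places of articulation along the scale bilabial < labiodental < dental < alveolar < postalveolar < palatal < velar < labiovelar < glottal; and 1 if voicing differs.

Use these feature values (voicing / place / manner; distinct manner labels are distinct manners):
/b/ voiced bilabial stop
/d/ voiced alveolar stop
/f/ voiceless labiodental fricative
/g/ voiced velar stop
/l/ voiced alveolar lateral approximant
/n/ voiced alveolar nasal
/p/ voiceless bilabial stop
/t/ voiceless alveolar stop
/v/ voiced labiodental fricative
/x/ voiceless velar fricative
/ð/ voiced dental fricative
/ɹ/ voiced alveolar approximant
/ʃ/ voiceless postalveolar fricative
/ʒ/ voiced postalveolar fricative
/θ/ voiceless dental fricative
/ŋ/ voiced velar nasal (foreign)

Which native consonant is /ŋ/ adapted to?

n

/n/ is closest: same manner (nasal), place distance 3 (velar→alveolar), same voicing; total 3. Next closest is /g/ at distance 4.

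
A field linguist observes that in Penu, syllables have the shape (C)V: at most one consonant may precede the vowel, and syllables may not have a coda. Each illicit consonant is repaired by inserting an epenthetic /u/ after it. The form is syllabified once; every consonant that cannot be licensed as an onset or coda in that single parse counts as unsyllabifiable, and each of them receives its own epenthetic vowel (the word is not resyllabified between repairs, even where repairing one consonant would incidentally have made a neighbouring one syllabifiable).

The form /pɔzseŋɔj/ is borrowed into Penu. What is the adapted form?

pɔzuseŋɔju

Under (C)V, the unsyllabifiable consonants are /z/, /j/ (no codas are permitted; onsets are limited to one consonant).
Inserting the epenthetic vowel yields /z/ → /zu/, /j/ → /ju/.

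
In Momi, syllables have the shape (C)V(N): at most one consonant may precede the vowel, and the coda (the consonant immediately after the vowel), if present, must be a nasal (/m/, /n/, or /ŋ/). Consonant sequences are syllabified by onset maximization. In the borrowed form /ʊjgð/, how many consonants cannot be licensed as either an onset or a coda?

3

The consonants /j/, /g/, /ð/ cannot be parsed into a legal (C)V(N) syllable (only a nasal (/m/, /n/, or /ŋ/) is licensed in coda position; onsets are limited to one consonant).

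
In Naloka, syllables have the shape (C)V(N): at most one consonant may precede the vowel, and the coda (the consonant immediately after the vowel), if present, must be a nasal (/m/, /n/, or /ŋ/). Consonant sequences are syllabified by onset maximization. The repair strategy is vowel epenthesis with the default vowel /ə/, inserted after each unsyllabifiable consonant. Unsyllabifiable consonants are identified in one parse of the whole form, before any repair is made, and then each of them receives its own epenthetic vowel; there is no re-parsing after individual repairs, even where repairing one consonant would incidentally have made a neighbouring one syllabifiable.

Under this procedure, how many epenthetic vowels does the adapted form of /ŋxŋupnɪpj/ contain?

The unsyllabifiable consonants are /ŋ/, /x/, /p/, /p/, /j/; each receives one epenthetic vowel.

5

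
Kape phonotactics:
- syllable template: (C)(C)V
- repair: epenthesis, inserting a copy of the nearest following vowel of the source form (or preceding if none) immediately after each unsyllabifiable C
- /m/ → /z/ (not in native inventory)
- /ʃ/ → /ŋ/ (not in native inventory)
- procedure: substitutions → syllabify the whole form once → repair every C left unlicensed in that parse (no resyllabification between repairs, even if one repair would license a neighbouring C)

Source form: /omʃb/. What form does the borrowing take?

Substitution: /m/ → /z/, /ʃ/ → /ŋ/, giving /ozŋb/.
Syllabifying with onset maximization leaves /z/, /ŋ/, /b/ stranded (no codas are permitted; onsets may contain at most 2 consonants).
Epenthesis after each stranded consonant: /z/ → /zo/, /ŋ/ → /ŋo/, /b/ → /bo/.

ozoŋobo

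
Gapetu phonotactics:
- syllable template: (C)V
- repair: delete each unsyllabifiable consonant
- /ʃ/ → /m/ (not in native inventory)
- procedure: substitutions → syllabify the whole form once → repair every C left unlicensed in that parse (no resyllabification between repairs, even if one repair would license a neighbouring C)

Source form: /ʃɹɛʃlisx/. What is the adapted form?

ɹɛli

Substitution: /ʃ/ → /m/, giving /mɹɛmlisx/.
Under (C)V, the unsyllabifiable consonants are /m/, /m/, /s/, /x/ (no codas are permitted; onsets are limited to one consonant).
Deletion applies to /m/, /m/, /s/, /x/.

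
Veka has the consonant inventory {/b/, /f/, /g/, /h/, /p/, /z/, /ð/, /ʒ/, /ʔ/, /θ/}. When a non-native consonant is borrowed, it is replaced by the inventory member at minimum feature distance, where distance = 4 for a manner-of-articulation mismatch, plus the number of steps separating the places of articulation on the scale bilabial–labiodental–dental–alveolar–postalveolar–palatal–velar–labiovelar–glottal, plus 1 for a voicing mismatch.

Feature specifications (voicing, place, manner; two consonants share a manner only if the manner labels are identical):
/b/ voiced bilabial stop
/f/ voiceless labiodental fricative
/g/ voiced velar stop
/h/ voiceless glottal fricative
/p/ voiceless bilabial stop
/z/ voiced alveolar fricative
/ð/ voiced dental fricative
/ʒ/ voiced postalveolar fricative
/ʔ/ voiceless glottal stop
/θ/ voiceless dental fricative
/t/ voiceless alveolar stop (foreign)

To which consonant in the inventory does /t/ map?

/p/ is closest: same manner (stop), place distance 3 (alveolar→bilabial), same voicing; total 3. Next closest is /b/ at distance 4.

p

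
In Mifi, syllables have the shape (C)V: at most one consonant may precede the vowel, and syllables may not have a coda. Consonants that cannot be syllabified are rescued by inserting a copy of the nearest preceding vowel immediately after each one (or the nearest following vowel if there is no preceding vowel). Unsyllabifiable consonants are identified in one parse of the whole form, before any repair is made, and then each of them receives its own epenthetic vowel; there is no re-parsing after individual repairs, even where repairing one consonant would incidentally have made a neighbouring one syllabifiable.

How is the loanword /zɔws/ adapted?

Under (C)V, the unsyllabifiable consonants are /w/, /s/ (no codas are permitted; onsets are limited to one consonant).
Epenthesis after each stranded consonant: /w/ → /wɔ/, /s/ → /sɔ/.

zɔwɔsɔ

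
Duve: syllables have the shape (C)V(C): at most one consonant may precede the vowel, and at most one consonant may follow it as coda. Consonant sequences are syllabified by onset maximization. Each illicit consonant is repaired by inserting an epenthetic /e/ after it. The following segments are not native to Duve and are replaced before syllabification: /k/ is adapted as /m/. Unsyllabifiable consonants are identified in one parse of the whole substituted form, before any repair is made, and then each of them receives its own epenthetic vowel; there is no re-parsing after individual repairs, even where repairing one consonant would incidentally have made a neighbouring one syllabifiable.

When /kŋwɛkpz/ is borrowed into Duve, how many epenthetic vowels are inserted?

4

After substitution the input is /mŋwɛmpz/.
The unsyllabifiable consonants are /m/, /ŋ/, /p/, /z/; each receives one epenthetic vowel.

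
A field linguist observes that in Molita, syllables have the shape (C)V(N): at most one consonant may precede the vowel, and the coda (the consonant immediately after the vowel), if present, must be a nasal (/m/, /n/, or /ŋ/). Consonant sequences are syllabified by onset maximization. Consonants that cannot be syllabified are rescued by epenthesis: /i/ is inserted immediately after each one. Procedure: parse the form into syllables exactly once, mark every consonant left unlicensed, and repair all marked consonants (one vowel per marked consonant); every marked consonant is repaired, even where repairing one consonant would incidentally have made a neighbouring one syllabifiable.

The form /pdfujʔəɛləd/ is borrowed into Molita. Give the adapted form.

Syllabifying with onset maximization leaves /p/, /d/, /j/, /d/ stranded (only a nasal (/m/, /n/, or /ŋ/) is licensed in coda position; onsets are limited to one consonant).
Each unlicensed consonant becomes the onset of a new syllable: /p/ → /pi/, /d/ → /di/, /j/ → /ji/, /d/ → /di/.

pidifujiʔəɛlədi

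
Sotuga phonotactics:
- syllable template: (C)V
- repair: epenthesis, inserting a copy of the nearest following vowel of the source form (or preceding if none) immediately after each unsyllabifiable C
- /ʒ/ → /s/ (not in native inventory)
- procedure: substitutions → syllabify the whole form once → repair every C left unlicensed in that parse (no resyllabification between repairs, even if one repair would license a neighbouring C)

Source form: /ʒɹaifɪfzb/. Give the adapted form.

Substitution: /ʒ/ → /s/, giving /sɹaifɪfzb/.
The consonants /s/, /f/, /z/, /b/ cannot be parsed into a legal (C)V syllable (no codas are permitted; onsets are limited to one consonant).
Epenthesis after each stranded consonant: /s/ → /sa/, /f/ → /fɪ/, /z/ → /zɪ/, /b/ → /bɪ/.

saɹaifɪfɪzɪbɪ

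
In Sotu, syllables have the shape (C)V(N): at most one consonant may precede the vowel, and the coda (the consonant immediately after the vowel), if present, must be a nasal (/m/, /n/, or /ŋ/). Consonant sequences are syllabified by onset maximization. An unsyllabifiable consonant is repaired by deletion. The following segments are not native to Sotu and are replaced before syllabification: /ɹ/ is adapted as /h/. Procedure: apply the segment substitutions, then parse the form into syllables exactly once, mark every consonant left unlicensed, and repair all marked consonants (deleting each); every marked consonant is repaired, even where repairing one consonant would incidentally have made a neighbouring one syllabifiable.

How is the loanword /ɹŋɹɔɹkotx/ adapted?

hɔko

Substitution: /ɹ/ → /h/, giving /hŋhɔhkotx/.
The consonants /h/, /ŋ/, /h/, /t/, /x/ cannot be parsed into a legal (C)V(N) syllable (only a nasal (/m/, /n/, or /ŋ/) is licensed in coda position; onsets are limited to one consonant).
Each unlicensed consonant is deleted: /h/, /ŋ/, /h/, /t/, /x/.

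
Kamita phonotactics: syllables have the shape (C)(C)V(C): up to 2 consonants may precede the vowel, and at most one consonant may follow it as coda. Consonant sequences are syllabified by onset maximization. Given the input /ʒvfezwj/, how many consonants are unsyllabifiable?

Syllabifying with onset maximization leaves /ʒ/, /w/, /j/ stranded (at most one coda consonant is licensed; onsets may contain at most 2 consonants).

3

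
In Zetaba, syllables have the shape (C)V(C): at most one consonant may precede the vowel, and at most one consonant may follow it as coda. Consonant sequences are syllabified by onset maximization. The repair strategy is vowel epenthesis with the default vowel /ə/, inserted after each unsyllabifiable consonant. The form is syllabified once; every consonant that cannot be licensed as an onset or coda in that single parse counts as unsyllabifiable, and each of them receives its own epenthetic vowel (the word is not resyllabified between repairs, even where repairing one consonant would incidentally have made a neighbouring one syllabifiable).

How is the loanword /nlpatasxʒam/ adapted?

The consonants /n/, /l/, /x/ cannot be parsed into a legal (C)V(C) syllable (at most one coda consonant is licensed; onsets are limited to one consonant).
Epenthesis after each stranded consonant: /n/ → /nə/, /l/ → /lə/, /x/ → /xə/.

nələpatasxəʒam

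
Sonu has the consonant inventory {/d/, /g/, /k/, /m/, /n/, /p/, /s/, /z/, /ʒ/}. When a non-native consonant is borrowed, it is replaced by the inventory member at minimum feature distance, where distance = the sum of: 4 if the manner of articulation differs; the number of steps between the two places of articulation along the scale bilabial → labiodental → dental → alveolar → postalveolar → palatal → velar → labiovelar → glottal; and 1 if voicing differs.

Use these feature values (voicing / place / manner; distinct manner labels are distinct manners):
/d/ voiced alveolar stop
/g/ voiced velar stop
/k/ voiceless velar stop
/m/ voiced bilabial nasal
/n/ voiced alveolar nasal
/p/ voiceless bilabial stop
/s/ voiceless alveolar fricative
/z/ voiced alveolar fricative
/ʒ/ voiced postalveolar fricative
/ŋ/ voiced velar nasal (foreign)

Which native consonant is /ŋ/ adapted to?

/n/ is closest: same manner (nasal), place distance 3 (velar→alveolar), same voicing; total 3. Next closest is /g/ at distance 4.

n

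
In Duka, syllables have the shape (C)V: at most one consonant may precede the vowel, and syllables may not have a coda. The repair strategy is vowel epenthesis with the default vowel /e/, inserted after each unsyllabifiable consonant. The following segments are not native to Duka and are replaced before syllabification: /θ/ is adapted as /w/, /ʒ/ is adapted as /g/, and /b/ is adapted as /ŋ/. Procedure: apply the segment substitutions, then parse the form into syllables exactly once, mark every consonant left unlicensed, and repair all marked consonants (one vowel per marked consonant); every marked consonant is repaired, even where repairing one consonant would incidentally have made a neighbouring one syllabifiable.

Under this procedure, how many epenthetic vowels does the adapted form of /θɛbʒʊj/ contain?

After substitution the input is /wɛŋgʊj/.
The unsyllabifiable consonants are /ŋ/, /j/; each receives one epenthetic vowel.

2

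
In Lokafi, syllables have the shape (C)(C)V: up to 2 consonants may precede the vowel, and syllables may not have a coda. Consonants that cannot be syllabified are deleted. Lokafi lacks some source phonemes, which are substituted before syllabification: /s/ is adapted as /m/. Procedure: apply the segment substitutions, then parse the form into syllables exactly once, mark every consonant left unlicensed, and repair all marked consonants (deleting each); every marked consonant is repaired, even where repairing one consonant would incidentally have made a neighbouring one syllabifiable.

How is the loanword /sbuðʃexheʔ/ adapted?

mbuðʃexhe

Substitution: /s/ → /m/, giving /mbuðʃexheʔ/.
Under (C)(C)V, the unsyllabifiable consonants are /ʔ/ (no codas are permitted; onsets may contain at most 2 consonants).
Each unlicensed consonant is deleted: /ʔ/.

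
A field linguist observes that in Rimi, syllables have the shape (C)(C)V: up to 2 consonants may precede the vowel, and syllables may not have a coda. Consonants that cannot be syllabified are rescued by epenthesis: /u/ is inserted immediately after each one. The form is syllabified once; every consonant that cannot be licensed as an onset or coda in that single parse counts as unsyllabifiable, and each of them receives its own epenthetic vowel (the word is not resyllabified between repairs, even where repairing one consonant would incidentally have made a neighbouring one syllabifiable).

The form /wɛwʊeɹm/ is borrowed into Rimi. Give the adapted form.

The consonants /ɹ/, /m/ cannot be parsed into a legal (C)(C)V syllable (no codas are permitted; onsets may contain at most 2 consonants).
Inserting the epenthetic vowel yields /ɹ/ → /ɹu/, /m/ → /mu/.

wɛwʊeɹumu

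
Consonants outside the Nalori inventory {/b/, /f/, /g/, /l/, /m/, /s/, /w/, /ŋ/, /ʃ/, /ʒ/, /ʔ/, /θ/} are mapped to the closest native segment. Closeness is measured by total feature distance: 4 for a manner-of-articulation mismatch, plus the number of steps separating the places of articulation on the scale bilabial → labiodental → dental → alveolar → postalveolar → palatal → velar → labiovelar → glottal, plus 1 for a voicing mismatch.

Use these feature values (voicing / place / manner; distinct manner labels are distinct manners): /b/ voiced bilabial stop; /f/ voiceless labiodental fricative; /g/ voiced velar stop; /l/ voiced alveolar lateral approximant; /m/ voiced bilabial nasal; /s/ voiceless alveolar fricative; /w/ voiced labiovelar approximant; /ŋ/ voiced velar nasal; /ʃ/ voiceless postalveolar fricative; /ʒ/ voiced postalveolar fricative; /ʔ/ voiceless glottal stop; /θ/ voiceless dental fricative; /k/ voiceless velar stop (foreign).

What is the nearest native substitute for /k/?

/g/ is closest: same manner (stop), place distance 0 (velar→velar), voicing differs (+1); total 1. Next closest is /ʔ/ at distance 2.

g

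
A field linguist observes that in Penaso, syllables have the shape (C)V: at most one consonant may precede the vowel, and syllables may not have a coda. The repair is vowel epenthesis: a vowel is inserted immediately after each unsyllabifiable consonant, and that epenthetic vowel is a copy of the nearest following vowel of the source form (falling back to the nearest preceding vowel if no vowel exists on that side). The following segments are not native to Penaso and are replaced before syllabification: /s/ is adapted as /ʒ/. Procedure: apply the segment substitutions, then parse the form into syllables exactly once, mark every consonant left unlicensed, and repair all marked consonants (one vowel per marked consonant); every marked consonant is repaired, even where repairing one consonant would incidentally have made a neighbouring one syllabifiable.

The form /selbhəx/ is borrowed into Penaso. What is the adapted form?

Substitution: /s/ → /ʒ/, giving /ʒelbhəx/.
Syllabifying with onset maximization leaves /l/, /b/, /x/ stranded (no codas are permitted; onsets are limited to one consonant).
Each unlicensed consonant becomes the onset of a new syllable: /l/ → /lə/, /b/ → /bə/, /x/ → /xə/.

ʒeləbəhəxə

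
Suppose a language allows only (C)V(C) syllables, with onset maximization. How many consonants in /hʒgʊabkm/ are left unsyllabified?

4

Syllabifying with onset maximization leaves /h/, /ʒ/, /k/, /m/ stranded (at most one coda consonant is licensed; onsets are limited to one consonant).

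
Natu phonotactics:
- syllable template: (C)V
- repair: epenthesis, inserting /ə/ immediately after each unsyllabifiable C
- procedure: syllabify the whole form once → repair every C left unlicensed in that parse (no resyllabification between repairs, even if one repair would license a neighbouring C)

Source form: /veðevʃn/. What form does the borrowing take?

The consonants /v/, /ʃ/, /n/ cannot be parsed into a legal (C)V syllable (no codas are permitted; onsets are limited to one consonant).
Each unlicensed consonant becomes the onset of a new syllable: /v/ → /və/, /ʃ/ → /ʃə/, /n/ → /nə/.

veðevəʃənə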